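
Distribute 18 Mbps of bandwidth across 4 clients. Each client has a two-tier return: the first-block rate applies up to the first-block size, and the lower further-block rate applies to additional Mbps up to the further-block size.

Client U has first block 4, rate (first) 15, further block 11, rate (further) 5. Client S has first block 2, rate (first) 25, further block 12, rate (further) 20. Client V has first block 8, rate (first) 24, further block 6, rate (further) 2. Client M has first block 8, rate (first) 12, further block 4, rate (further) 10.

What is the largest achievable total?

Rank every tier by rate: Client S/T1 25 > Client V/T1 24 > Client S/T2 20 > Client U/T1 15 > Client M/T1 12 > Client M/T2 10 > Client U/T2 5 > Client V/T2 2.
Fill Client S T1 block (2 at 25) → 16 left.
Fill Client V T1 block (8 at 24) → 8 left.
Client S/T2: +8 of 12 at 20; pool empty.
Total = 25×2 + 24×8 + 20×8 = 402.

402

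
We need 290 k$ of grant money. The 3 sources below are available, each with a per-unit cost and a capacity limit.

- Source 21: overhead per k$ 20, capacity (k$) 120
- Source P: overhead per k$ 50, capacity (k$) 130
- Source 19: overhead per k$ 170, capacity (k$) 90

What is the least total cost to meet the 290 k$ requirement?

15700

Fill from the cheapest source first.
Source 21 at 20: take all 120 k$ ; 170 still needed.
Take 130 from Source P at 50 ; need 40 more.
Source 19 at 170: take 40 of its 90 ; requirement met.
Cost = 120×20 + 130×50 + 40×170 = 15700.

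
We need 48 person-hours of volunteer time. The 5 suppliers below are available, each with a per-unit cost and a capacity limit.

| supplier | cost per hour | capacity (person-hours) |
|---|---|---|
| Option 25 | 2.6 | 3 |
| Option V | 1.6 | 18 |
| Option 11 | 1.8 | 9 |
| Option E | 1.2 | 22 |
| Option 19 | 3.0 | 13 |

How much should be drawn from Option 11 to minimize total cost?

8

Fill from the cheapest supplier first.
Option E (1.2): use full 22 — 26 person-hours to go.
Option V (1.6): use full 18 — 8 person-hours to go.
Option 11 at 1.8: take 8 of its 9 — requirement met.
Option 25, Option 19: unused.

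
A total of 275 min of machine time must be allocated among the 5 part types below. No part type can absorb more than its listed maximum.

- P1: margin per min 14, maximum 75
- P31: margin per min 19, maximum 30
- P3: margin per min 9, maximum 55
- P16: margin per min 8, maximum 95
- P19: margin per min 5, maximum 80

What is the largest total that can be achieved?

2975

Rank by margin per min: P31 19 > P1 14 > P3 9 > P16 8 > P19 5.
Give P31 30 to hit its cap of 30 ; 245 left.
P1: +75 to 75 (cap) ; 170 left.
P3 takes 55 to reach its cap of 55 ; 115 left.
P16 takes 95 to reach its cap of 95 ; 20 left.
P19: +20 (room for 80) → 20. Pool exhausted.
Total = 14×75 + 19×30 + 9×55 + 8×95 + 5×20 = 2975.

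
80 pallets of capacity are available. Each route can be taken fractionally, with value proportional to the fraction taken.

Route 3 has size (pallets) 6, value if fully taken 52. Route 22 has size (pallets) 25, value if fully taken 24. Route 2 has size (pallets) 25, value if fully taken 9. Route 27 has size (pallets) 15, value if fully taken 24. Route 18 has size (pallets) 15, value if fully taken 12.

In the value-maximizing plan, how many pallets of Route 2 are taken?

Sort by value density: Route 3 52/6≈8.67, Route 27 24/15≈1.6, Route 22 24/25≈0.96, Route 18 12/15≈0.8, Route 2 9/25≈0.36.
Route 3: take in full, 6 pallets for value 52 → 74 left.
Route 27: take in full, 15 pallets for value 24 → 59 left.
Route 22: take in full, 25 pallets for value 24 → 34 left.
Route 18: take in full, 15 pallets for value 12 → 19 left.
19 pallets left: a 19/25 share of Route 2 gives 9×19/25 = 6.84.

19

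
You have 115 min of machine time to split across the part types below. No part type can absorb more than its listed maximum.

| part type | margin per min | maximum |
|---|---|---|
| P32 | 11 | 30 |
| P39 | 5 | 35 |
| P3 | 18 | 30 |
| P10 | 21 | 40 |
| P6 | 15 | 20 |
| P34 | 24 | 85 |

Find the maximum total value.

Highest margin per min first: P34 24 > P10 21 > P3 18 > P6 15 > P32 11 > P39 5.
P34: +85 to 85 (cap) → 30 left.
Only 30 left; P10 takes them to reach 30.
Total = 21×30 + 24×85 = 2670.

2670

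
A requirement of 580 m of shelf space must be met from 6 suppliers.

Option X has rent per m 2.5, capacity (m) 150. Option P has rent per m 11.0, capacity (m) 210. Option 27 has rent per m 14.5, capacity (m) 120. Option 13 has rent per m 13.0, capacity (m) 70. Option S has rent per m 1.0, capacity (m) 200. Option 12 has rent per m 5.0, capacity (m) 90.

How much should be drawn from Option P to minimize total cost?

140

Cheapest first:
Option S at 1.0: take all 200 m ; 380 still needed.
Option X at 2.5: take all 150 m ; 230 still needed.
Option 12 at 5.0: take all 90 m ; 140 still needed.
Option P at 11.0: take 140 of its 210 ; requirement met.
Option 13, Option 27: unused.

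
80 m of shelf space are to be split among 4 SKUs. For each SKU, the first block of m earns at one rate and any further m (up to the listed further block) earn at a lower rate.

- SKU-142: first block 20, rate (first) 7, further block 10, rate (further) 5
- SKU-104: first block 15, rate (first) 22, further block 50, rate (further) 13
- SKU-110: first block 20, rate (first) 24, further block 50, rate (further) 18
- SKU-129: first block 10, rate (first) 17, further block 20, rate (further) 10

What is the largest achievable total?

Rank every tier by rate: SKU-110/T1 24 > SKU-104/T1 22 > SKU-110/T2 18 > SKU-129/T1 17 > SKU-104/T2 13 > SKU-129/T2 10 > SKU-142/T1 7 > SKU-142/T2 5.
SKU-110 T1 at 24: fill all 20 → 60 left.
SKU-104 T1 at 22: fill all 15 → 45 left.
SKU-110 T2 at 18: only 45 left, fill 45.
Total = 24×20 + 22×15 + 18×45 = 1620.

1620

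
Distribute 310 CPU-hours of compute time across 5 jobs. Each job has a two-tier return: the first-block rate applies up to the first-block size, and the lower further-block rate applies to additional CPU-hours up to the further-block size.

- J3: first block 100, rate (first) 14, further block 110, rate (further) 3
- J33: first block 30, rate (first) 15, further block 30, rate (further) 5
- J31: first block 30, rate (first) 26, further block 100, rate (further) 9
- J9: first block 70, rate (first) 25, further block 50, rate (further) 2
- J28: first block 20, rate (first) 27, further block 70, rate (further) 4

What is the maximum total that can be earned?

Order all 10 blocks by rate: J28/T1 27 > J31/T1 26 > J9/T1 25 > J33/T1 15 > J3/T1 14 > J31/T2 9 > J33/T2 5 > J28/T2 4 > J3/T2 3 > J9/T2 2.
Fill J28 T1 block (20 at 27) → 290 left.
Fill J31 T1 block (30 at 26) → 260 left.
Fill J9 T1 block (70 at 25) → 190 left.
J33/T1 (15): +30 → 160 left.
Fill J3 T1 block (100 at 14) → 60 left.
60 remain; put them into J31 T2 at 9.
Total = 27×20 + 26×30 + 25×70 + 15×30 + 14×100 + 9×60 = 5460.

5460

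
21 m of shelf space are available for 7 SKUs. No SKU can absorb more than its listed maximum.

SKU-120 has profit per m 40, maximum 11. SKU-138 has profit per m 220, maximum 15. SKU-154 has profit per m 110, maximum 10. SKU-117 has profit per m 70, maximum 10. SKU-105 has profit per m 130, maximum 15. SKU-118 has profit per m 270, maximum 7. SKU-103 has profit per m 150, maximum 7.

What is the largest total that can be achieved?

Rank by profit per m: SKU-118 270 > SKU-138 220 > SKU-103 150 > SKU-105 130 > SKU-154 110 > SKU-117 70 > SKU-120 40.
SKU-118: +7 to 7 (cap) ; 14 left.
SKU-138 has room for 15 but only 14 remain, so it gets 14.
Total = 220×14 + 270×7 = 4970.

4970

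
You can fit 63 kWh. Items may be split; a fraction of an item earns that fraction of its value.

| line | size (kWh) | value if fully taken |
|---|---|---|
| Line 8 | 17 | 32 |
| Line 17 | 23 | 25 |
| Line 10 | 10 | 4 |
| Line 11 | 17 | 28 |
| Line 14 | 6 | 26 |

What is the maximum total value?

Sort by value density: Line 14 26/6≈4.33, Line 8 32/17≈1.88, Line 11 28/17≈1.65, Line 17 25/23≈1.09, Line 10 4/10≈0.4.
Line 14: take in full, 6 kWh for value 26 ; 57 left.
Line 8: take in full, 17 kWh for value 32 ; 40 left.
All 17 kWh of Line 11 fit (value 28) ; 23 remain.
Line 17: take in full, 23 kWh for value 25 ; 0 left.
Total value = 111.

111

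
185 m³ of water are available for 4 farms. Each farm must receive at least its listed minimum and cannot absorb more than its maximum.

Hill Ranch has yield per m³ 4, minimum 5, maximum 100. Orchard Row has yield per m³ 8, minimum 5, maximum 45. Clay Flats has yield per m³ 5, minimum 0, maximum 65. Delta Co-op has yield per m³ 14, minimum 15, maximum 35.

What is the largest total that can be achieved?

1335

Meeting every minimum uses 5+5+0+15 = 25 m³, leaving 160.
Rank by yield per m³: Delta Co-op 14 > Orchard Row 8 > Clay Flats 5 > Hill Ranch 4.
Delta Co-op takes 20 more to reach its cap of 35 — 140 left.
Give Orchard Row 40 more to hit its cap of 45 — 100 left.
Clay Flats: +65 to 65 (cap) — 35 left.
Hill Ranch has room for 95 more but only 35 remain, so it gets 40.
Total = 4×40 + 8×45 + 5×65 + 14×35 = 1335.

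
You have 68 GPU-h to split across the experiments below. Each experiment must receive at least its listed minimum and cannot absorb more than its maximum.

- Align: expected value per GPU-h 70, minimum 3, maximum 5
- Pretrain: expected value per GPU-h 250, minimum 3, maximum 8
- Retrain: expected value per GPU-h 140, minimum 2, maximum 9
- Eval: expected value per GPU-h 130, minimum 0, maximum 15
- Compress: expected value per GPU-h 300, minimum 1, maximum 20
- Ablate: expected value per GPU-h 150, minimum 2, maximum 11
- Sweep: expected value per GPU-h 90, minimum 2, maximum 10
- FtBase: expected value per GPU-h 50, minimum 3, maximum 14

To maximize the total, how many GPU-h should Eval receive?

12

Meeting every minimum uses 3+3+2+0+1+2+2+3 = 16 GPU-h, leaving 52.
Rank by expected value per GPU-h: Compress 300 > Pretrain 250 > Ablate 150 > Retrain 140 > Eval 130 > Sweep 90 > Align 70 > FtBase 50.
Give Compress 19 more to hit its cap of 20 → 33 left.
Give Pretrain 5 more to hit its cap of 8 → 28 left.
Ablate takes 9 more to reach its cap of 11 → 19 left.
Give Retrain 7 more to hit its cap of 9 → 12 left.
Eval: +12 (room for 15) → 12. Pool exhausted.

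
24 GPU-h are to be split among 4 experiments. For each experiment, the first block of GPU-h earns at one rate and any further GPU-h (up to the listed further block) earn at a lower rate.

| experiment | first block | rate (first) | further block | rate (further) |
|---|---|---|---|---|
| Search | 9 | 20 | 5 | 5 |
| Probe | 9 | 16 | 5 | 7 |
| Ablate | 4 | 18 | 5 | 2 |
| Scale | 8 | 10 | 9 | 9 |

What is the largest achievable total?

416

Treat each block as its own option and order by rate: Search/tier1 20 > Ablate/tier1 18 > Probe/tier1 16 > Scale/tier1 10 > Scale/tier2 9 > Probe/tier2 7 > Search/tier2 5 > Ablate/tier2 2.
Search tier1 at 20: fill all 9 — 15 left.
Fill Ablate tier1 block (4 at 18) — 11 left.
Probe tier1 at 16: fill all 9 — 2 left.
2 remain; put them into Scale tier1 at 10.
Total = 20×9 + 18×4 + 16×9 + 10×2 = 416.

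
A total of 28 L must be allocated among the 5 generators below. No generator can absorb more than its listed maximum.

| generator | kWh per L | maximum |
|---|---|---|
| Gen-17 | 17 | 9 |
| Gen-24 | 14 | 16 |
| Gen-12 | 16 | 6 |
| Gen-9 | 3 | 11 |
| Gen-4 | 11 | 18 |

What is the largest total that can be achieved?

Order the generators by kWh per L: Gen-17 17 > Gen-12 16 > Gen-24 14 > Gen-4 11 > Gen-9 3.
Gen-17 takes 9 to reach its cap of 9 — 19 left.
Give Gen-12 6 to hit its cap of 6 — 13 left.
Only 13 left; Gen-24 takes them to reach 13.
Total = 17×9 + 14×13 + 16×6 = 431.

431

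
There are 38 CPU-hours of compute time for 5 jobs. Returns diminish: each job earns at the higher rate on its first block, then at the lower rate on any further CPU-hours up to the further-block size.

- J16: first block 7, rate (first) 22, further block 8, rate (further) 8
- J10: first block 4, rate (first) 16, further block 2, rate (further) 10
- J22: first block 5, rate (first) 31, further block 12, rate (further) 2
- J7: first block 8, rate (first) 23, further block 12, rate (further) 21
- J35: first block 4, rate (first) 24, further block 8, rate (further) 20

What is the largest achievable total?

Treat each block as its own option and order by rate: J22/first 31 > J35/first 24 > J7/first 23 > J16/first 22 > J7/second 21 > J35/second 20 > J10/first 16 > J10/second 10 > J16/second 8 > J22/second 2.
J22/first (31): +5 → 33 left.
J35 first at 24: fill all 4 → 29 left.
J7/first (23): +8 → 21 left.
J16 first at 22: fill all 7 → 14 left.
J7/second (21): +12 → 2 left.
J35/second: +2 of 8 at 20; pool empty.
Total = 31×5 + 24×4 + 23×8 + 22×7 + 21×12 + 20×2 = 881.

881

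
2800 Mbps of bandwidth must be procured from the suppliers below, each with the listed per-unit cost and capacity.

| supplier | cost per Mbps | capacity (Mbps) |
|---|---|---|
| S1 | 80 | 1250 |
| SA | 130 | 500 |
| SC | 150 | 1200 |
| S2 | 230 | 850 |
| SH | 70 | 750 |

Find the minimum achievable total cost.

262500

Use suppliers in increasing cost order.
SH at 70: take all 750 Mbps → 2050 still needed.
S1 at 80: take all 1250 Mbps → 800 still needed.
SA at 130: take all 500 Mbps → 300 still needed.
Take 300 from SC at 150 to finish.
S2: unused.
Cost = 750×70 + 1250×80 + 500×130 + 300×150 = 262500.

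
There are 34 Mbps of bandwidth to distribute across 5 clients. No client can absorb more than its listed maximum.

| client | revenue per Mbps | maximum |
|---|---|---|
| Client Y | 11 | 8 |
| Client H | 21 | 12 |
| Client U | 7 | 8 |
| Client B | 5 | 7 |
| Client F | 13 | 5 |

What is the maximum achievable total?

466

Rank by revenue per Mbps: Client H 21 > Client F 13 > Client Y 11 > Client U 7 > Client B 5.
Give Client H 12 to hit its cap of 12 → 22 left.
Client F takes 5 to reach its cap of 5 → 17 left.
Client Y: +8 to 8 (cap) → 9 left.
Client U takes 8 to reach its cap of 8 → 1 left.
Client B has room for 7 but only 1 remain, so it gets 1.
Total = 11×8 + 21×12 + 7×8 + 5×1 + 13×5 = 466.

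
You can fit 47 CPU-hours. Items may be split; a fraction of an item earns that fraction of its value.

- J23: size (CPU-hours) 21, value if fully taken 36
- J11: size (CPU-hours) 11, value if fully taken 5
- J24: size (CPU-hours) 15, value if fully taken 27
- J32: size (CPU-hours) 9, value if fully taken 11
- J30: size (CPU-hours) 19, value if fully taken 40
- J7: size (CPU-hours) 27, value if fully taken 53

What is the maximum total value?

Best value per unit of size first: J30 40/19≈2.11, J7 53/27≈1.96, J24 27/15≈1.8, J23 36/21≈1.71, J32 11/9≈1.22, J11 5/11≈0.455.
J30: take in full, 19 CPU-hours for value 40 → 28 left.
Take all of J7 (27 CPU-hours, value 53) → 1 CPU-hours left.
1 CPU-hours left: a 1/15 share of J24 gives 27×1/15 = 1.8.
Total value = 94.8.

94.8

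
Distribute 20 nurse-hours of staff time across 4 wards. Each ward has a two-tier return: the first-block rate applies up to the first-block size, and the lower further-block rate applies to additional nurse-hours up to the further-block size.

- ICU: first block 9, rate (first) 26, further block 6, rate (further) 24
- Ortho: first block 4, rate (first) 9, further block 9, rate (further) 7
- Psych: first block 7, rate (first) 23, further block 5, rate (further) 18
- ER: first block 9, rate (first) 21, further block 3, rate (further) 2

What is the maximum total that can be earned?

Treat each block as its own option and order by rate: ICU/T1 26 > ICU/T2 24 > Psych/T1 23 > ER/T1 21 > Psych/T2 18 > Ortho/T1 9 > Ortho/T2 7 > ER/T2 2.
ICU/T1 (26): +9 → 11 left.
Fill ICU T2 block (6 at 24) → 5 left.
Psych T1 at 23: only 5 left, fill 5.
Total = 26×9 + 24×6 + 23×5 = 493.

493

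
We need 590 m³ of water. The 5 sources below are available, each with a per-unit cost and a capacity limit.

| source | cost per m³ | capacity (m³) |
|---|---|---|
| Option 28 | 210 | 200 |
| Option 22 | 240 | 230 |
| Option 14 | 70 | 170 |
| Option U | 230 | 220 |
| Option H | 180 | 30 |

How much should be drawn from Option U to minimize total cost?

190

Cheapest first:
Option 14 (70): use full 170 — 420 m³ to go.
Option H at 180: take all 30 m³ — 390 still needed.
Take 200 from Option 28 at 210 — need 190 more.
Option U at 230: take 190 of its 220 — requirement met.
Option 22: unused.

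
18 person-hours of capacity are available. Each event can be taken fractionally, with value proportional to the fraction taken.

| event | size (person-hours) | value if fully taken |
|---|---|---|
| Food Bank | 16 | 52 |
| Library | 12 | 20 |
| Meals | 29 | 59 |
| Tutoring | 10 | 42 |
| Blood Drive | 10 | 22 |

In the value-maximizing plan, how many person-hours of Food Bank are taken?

8

Rank by value-to-size ratio: Tutoring 42/10≈4.2, Food Bank 52/16≈3.25, Blood Drive 22/10≈2.2, Meals 59/29≈2.03, Library 20/12≈1.67.
Tutoring: take in full, 10 person-hours for value 42 ; 8 left.
Fill the last 8 person-hours with part of Food Bank: 8/16 of it earns 26.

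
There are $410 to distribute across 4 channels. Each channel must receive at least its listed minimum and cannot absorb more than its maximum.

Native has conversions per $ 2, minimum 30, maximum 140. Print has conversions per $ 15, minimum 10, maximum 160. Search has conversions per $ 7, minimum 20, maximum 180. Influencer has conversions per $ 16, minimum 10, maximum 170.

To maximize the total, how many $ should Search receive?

50

Meeting every minimum uses 30+10+20+10 = 70 $, leaving 340.
Rank by conversions per $: Influencer 16 > Print 15 > Search 7 > Native 2.
Give Influencer 160 more to hit its cap of 170 ; 180 left.
Print: +150 to 160 (cap) ; 30 left.
Search: +30 (room for 160) → 50. Pool exhausted.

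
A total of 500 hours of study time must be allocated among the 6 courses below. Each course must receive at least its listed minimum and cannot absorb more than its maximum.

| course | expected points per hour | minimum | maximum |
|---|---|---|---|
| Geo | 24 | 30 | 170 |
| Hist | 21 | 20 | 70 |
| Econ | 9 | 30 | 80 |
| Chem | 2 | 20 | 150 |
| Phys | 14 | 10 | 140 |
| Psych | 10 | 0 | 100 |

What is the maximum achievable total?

8520

Meeting every minimum uses 30+20+30+20+10+0 = 110 hours, leaving 390.
Rank by expected points per hour: Geo 24 > Hist 21 > Phys 14 > Psych 10 > Econ 9 > Chem 2.
Geo takes 140 more to reach its cap of 170 ; 250 left.
Give Hist 50 more to hit its cap of 70 ; 200 left.
Phys takes 130 more to reach its cap of 140 ; 70 left.
Only 70 left; Psych takes them to reach 70.
Total = 24×170 + 21×70 + 9×30 + 2×20 + 14×140 + 10×70 = 8520.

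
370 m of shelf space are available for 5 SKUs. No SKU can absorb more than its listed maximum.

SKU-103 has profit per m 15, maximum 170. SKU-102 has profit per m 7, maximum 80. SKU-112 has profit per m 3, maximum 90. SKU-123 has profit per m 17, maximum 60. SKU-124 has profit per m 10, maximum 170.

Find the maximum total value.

Order the SKUs by profit per m: SKU-123 17 > SKU-103 15 > SKU-124 10 > SKU-102 7 > SKU-112 3.
Give SKU-123 60 to hit its cap of 60 — 310 left.
SKU-103 takes 170 to reach its cap of 170 — 140 left.
Only 140 left; SKU-124 takes them to reach 140.
Total = 15×170 + 17×60 + 10×140 = 4970.

4970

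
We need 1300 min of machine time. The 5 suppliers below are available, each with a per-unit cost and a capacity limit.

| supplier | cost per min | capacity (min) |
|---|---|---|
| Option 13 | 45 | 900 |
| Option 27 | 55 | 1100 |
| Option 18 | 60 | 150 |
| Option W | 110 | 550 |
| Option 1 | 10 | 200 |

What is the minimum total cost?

53500

Fill from the cheapest supplier first.
Option 1 (10): use full 200 ; 1100 min to go.
Take 900 from Option 13 at 45 ; need 200 more.
Take 200 from Option 27 at 55 to finish.
Option 18, Option W: unused.
Cost = 200×10 + 900×45 + 200×55 = 53500.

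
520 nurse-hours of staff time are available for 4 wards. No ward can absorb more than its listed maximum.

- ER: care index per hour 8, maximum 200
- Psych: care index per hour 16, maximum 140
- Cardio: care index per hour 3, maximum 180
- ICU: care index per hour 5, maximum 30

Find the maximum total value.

4440

Highest care index per hour first: Psych 16 > ER 8 > ICU 5 > Cardio 3.
Psych: +140 to 140 (cap) ; 380 left.
ER: +200 to 200 (cap) ; 180 left.
Give ICU 30 to hit its cap of 30 ; 150 left.
Cardio: +150 (room for 180) → 150. Pool exhausted.
Total = 8×200 + 16×140 + 3×150 + 5×30 = 4440.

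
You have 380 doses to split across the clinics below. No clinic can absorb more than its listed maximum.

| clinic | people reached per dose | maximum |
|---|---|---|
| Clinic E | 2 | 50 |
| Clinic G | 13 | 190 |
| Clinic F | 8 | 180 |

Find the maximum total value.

Rank by people reached per dose: Clinic G 13 > Clinic F 8 > Clinic E 2.
Clinic G takes 190 to reach its cap of 190 ; 190 left.
Give Clinic F 180 to hit its cap of 180 ; 10 left.
Clinic E has room for 50 but only 10 remain, so it gets 10.
Total = 2×10 + 13×190 + 8×180 = 3930.

3930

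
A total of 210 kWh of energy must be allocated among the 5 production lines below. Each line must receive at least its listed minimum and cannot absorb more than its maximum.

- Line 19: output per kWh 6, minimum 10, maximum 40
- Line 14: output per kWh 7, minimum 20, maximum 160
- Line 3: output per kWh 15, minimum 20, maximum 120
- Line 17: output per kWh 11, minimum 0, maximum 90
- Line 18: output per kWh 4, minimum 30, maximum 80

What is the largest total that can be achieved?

Meeting every minimum uses 10+20+20+0+30 = 80 kWh, leaving 130.
Highest output per kWh first: Line 3 15 > Line 17 11 > Line 14 7 > Line 19 6 > Line 18 4.
Give Line 3 100 more to hit its cap of 120 ; 30 left.
Line 17 has room for 90 more but only 30 remain, so it gets 30.
Total = 6×10 + 7×20 + 15×120 + 11×30 + 4×30 = 2450.

2450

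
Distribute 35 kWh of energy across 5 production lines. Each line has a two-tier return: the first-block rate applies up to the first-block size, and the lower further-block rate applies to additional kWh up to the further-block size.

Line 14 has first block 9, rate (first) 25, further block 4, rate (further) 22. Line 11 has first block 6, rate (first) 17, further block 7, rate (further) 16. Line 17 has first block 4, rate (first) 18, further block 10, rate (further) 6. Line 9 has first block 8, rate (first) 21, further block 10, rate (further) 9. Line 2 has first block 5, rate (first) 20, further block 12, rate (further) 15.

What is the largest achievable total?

Order all 10 blocks by rate: Line 14/tier1 25 > Line 14/tier2 22 > Line 9/tier1 21 > Line 2/tier1 20 > Line 17/tier1 18 > Line 11/tier1 17 > Line 11/tier2 16 > Line 2/tier2 15 > Line 9/tier2 9 > Line 17/tier2 6.
Fill Line 14 tier1 block (9 at 25) → 26 left.
Line 14/tier2 (22): +4 → 22 left.
Fill Line 9 tier1 block (8 at 21) → 14 left.
Line 2/tier1 (20): +5 → 9 left.
Fill Line 17 tier1 block (4 at 18) → 5 left.
5 remain; put them into Line 11 tier1 at 17.
Total = 25×9 + 22×4 + 21×8 + 20×5 + 18×4 + 17×5 = 738.

738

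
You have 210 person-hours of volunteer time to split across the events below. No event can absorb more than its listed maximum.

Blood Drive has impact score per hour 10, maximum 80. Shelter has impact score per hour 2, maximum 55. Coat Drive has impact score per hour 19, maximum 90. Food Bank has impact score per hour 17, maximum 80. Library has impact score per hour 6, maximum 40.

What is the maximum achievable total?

3470

Order the events by impact score per hour: Coat Drive 19 > Food Bank 17 > Blood Drive 10 > Library 6 > Shelter 2.
Give Coat Drive 90 to hit its cap of 90 → 120 left.
Give Food Bank 80 to hit its cap of 80 → 40 left.
Blood Drive: +40 (room for 80) → 40. Pool exhausted.
Total = 10×40 + 19×90 + 17×80 = 3470.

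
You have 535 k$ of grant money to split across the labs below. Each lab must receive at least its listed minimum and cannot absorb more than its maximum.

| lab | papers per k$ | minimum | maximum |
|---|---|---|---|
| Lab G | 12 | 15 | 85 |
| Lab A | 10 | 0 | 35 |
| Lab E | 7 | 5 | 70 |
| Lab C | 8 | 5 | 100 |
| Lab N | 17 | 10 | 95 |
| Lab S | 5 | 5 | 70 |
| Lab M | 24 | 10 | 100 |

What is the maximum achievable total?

Meeting every minimum uses 15+0+5+5+10+5+10 = 50 k$, leaving 485.
Highest papers per k$ first: Lab M 24 > Lab N 17 > Lab G 12 > Lab A 10 > Lab C 8 > Lab E 7 > Lab S 5.
Give Lab M 90 more to hit its cap of 100 — 395 left.
Lab N takes 85 more to reach its cap of 95 — 310 left.
Lab G takes 70 more to reach its cap of 85 — 240 left.
Lab A: +35 to 35 (cap) — 205 left.
Lab C takes 95 more to reach its cap of 100 — 110 left.
Lab E takes 65 more to reach its cap of 70 — 45 left.
Only 45 left; Lab S takes them to reach 50.
Total = 12×85 + 10×35 + 7×70 + 8×100 + 17×95 + 5×50 + 24×100 = 6925.

6925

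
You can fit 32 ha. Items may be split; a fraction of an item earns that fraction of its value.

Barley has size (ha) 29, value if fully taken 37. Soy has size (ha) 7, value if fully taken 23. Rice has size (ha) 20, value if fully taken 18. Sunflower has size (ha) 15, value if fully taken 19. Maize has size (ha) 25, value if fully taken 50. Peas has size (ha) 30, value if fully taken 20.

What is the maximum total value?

73

Sort by value density: Soy 23/7≈3.29, Maize 50/25≈2, Barley 37/29≈1.28, Sunflower 19/15≈1.27, Rice 18/20≈0.9, Peas 20/30≈0.667.
Soy: take in full, 7 ha for value 23 — 25 left.
All 25 ha of Maize fit (value 50) — 0 remain.
Total value = 73.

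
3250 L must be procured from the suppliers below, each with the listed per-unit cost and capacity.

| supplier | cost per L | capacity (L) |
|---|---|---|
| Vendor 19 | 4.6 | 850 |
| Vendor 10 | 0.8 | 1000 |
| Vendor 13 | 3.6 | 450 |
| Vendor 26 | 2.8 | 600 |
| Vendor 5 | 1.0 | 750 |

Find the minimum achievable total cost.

Use suppliers in increasing cost order.
Vendor 10 at 0.8: take all 1000 L ; 2250 still needed.
Vendor 5 at 1.0: take all 750 L ; 1500 still needed.
Vendor 26 at 2.8: take all 600 L ; 900 still needed.
Vendor 13 at 3.6: take all 450 L ; 450 still needed.
Take 450 from Vendor 19 at 4.6 to finish.
Cost = 1000×0.8 + 750×1.0 + 600×2.8 + 450×3.6 + 450×4.6 = 6920.

6920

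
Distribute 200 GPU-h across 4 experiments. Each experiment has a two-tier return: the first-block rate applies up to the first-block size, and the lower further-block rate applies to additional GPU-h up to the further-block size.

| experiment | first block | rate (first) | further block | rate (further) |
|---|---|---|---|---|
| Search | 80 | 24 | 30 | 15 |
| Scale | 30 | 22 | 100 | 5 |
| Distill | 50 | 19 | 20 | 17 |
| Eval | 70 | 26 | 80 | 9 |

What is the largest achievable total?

Rank every tier by rate: Eval/first 26 > Search/first 24 > Scale/first 22 > Distill/first 19 > Distill/second 17 > Search/second 15 > Eval/second 9 > Scale/second 5.
Eval first at 26: fill all 70 ; 130 left.
Search first at 24: fill all 80 ; 50 left.
Scale/first (22): +30 ; 20 left.
20 remain; put them into Distill first at 19.
Total = 26×70 + 24×80 + 22×30 + 19×20 = 4780.

4780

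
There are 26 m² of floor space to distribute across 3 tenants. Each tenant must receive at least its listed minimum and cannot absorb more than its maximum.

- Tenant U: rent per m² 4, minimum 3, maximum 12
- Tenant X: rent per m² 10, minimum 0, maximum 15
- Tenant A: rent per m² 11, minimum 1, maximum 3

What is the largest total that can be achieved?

215

Meeting every minimum uses 3+0+1 = 4 m², leaving 22.
Rank by rent per m²: Tenant A 11 > Tenant X 10 > Tenant U 4.
Give Tenant A 2 more to hit its cap of 3 → 20 left.
Give Tenant X 15 more to hit its cap of 15 → 5 left.
Tenant U has room for 9 more but only 5 remain, so it gets 8.
Total = 4×8 + 10×15 + 11×3 = 215.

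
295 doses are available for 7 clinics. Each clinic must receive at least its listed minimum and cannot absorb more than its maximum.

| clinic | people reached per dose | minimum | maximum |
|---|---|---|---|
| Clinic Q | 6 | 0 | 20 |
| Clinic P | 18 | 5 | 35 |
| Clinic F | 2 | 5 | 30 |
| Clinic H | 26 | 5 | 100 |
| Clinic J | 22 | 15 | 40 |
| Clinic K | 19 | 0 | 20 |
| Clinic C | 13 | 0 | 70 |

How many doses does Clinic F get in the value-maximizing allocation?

10

Meeting every minimum uses 0+5+5+5+15+0+0 = 30 doses, leaving 265.
Highest people reached per dose first: Clinic H 26 > Clinic J 22 > Clinic K 19 > Clinic P 18 > Clinic C 13 > Clinic Q 6 > Clinic F 2.
Clinic H takes 95 more to reach its cap of 100 — 170 left.
Clinic J takes 25 more to reach its cap of 40 — 145 left.
Give Clinic K 20 more to hit its cap of 20 — 125 left.
Give Clinic P 30 more to hit its cap of 35 — 95 left.
Clinic C takes 70 more to reach its cap of 70 — 25 left.
Give Clinic Q 20 more to hit its cap of 20 — 5 left.
Only 5 left; Clinic F takes them to reach 10.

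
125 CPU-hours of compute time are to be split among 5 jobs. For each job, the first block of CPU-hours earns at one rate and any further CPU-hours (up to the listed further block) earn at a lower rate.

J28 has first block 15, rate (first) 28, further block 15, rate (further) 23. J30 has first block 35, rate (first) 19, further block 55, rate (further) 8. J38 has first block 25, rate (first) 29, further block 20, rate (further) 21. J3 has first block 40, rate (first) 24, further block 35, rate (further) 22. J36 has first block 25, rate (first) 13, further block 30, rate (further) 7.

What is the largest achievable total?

Order all 10 blocks by rate: J38/first 29 > J28/first 28 > J3/first 24 > J28/second 23 > J3/second 22 > J38/second 21 > J30/first 19 > J36/first 13 > J30/second 8 > J36/second 7.
J38 first at 29: fill all 25 → 100 left.
J28/first (28): +15 → 85 left.
J3 first at 24: fill all 40 → 45 left.
J28 second at 23: fill all 15 → 30 left.
J3/second: +30 of 35 at 22; pool empty.
Total = 29×25 + 28×15 + 24×40 + 23×15 + 22×30 = 3110.

3110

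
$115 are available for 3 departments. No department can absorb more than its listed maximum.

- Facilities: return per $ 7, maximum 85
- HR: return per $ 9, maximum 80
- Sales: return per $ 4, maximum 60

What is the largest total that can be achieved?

965

Rank by return per $: HR 9 > Facilities 7 > Sales 4.
HR: +80 to 80 (cap) — 35 left.
Facilities: +35 (room for 85) → 35. Pool exhausted.
Total = 7×35 + 9×80 = 965.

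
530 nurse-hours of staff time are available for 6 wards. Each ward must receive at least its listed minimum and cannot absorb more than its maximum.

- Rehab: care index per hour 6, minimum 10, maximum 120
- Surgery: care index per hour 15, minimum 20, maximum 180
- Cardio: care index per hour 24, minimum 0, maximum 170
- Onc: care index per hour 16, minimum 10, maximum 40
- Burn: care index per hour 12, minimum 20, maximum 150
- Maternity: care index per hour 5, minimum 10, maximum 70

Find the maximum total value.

8970

Meeting every minimum uses 10+20+0+10+20+10 = 70 nurse-hours, leaving 460.
Order the wards by care index per hour: Cardio 24 > Onc 16 > Surgery 15 > Burn 12 > Rehab 6 > Maternity 5.
Cardio takes 170 more to reach its cap of 170 → 290 left.
Give Onc 30 more to hit its cap of 40 → 260 left.
Surgery takes 160 more to reach its cap of 180 → 100 left.
Burn has room for 130 more but only 100 remain, so it gets 120.
Total = 6×10 + 15×180 + 24×170 + 16×40 + 12×120 + 5×10 = 8970.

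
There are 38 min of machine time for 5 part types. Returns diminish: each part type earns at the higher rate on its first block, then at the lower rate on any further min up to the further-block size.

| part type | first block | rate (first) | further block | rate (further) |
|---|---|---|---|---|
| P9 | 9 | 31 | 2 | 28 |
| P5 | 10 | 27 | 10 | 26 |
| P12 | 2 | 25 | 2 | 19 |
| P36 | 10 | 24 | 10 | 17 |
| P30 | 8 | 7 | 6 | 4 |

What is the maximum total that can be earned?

Treat each block as its own option and order by rate: P9/tier1 31 > P9/tier2 28 > P5/tier1 27 > P5/tier2 26 > P12/tier1 25 > P36/tier1 24 > P12/tier2 19 > P36/tier2 17 > P30/tier1 7 > P30/tier2 4.
Fill P9 tier1 block (9 at 31) → 29 left.
P9/tier2 (28): +2 → 27 left.
P5 tier1 at 27: fill all 10 → 17 left.
Fill P5 tier2 block (10 at 26) → 7 left.
Fill P12 tier1 block (2 at 25) → 5 left.
P36 tier1 at 24: only 5 left, fill 5.
Total = 31×9 + 28×2 + 27×10 + 26×10 + 25×2 + 24×5 = 1035.

1035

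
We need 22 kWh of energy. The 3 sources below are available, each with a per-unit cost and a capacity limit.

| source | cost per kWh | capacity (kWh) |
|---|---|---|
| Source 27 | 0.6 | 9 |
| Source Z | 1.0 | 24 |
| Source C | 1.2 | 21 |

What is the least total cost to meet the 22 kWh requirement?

Fill from the cheapest source first.
Source 27 (0.6): use full 9 — 13 kWh to go.
Source Z (1.0): take the remaining 13 — done.
Source C: unused.
Cost = 9×0.6 + 13×1.0 = 18.4.

18.4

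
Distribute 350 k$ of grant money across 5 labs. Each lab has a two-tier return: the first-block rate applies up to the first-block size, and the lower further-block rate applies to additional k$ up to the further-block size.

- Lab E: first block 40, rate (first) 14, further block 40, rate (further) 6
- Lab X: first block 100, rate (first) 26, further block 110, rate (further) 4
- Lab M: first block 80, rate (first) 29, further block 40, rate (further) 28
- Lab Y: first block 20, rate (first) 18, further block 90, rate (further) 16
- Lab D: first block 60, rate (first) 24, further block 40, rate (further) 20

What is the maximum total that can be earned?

8800

Treat each block as its own option and order by rate: Lab M/first 29 > Lab M/second 28 > Lab X/first 26 > Lab D/first 24 > Lab D/second 20 > Lab Y/first 18 > Lab Y/second 16 > Lab E/first 14 > Lab E/second 6 > Lab X/second 4.
Lab M first at 29: fill all 80 ; 270 left.
Lab M second at 28: fill all 40 ; 230 left.
Lab X first at 26: fill all 100 ; 130 left.
Fill Lab D first block (60 at 24) ; 70 left.
Fill Lab D second block (40 at 20) ; 30 left.
Lab Y first at 18: fill all 20 ; 10 left.
Lab Y/second: +10 of 90 at 16; pool empty.
Total = 29×80 + 28×40 + 26×100 + 24×60 + 20×40 + 18×20 + 16×10 = 8800.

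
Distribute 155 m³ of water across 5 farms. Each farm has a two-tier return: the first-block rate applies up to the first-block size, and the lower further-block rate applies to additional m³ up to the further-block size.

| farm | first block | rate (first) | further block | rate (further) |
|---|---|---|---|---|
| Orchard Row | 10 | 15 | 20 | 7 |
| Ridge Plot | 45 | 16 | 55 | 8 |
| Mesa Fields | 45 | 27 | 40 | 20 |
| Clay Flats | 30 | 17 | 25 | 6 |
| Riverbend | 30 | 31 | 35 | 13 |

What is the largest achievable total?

3615

Treat each block as its own option and order by rate: Riverbend/T1 31 > Mesa Fields/T1 27 > Mesa Fields/T2 20 > Clay Flats/T1 17 > Ridge Plot/T1 16 > Orchard Row/T1 15 > Riverbend/T2 13 > Ridge Plot/T2 8 > Orchard Row/T2 7 > Clay Flats/T2 6.
Fill Riverbend T1 block (30 at 31) ; 125 left.
Mesa Fields T1 at 27: fill all 45 ; 80 left.
Mesa Fields T2 at 20: fill all 40 ; 40 left.
Clay Flats/T1 (17): +30 ; 10 left.
Ridge Plot T1 at 16: only 10 left, fill 10.
Total = 31×30 + 27×45 + 20×40 + 17×30 + 16×10 = 3615.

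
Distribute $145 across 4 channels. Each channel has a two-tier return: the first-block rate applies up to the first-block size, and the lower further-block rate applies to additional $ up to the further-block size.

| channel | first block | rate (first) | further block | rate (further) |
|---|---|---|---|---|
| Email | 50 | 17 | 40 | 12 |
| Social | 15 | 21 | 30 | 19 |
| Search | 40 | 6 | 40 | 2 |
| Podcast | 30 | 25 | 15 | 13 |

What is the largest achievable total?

2740

Order all 8 blocks by rate: Podcast/first 25 > Social/first 21 > Social/second 19 > Email/first 17 > Podcast/second 13 > Email/second 12 > Search/first 6 > Search/second 2.
Podcast first at 25: fill all 30 ; 115 left.
Social first at 21: fill all 15 ; 100 left.
Fill Social second block (30 at 19) ; 70 left.
Email first at 17: fill all 50 ; 20 left.
Fill Podcast second block (15 at 13) ; 5 left.
Email second at 12: only 5 left, fill 5.
Total = 25×30 + 21×15 + 19×30 + 17×50 + 13×15 + 12×5 = 2740.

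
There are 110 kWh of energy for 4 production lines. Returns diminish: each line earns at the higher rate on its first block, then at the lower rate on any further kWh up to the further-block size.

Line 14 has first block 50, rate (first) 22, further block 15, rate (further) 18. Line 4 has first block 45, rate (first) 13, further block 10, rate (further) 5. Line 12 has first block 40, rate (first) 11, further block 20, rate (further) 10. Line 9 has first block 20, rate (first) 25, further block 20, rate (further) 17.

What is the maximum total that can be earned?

Rank every tier by rate: Line 9/first 25 > Line 14/first 22 > Line 14/second 18 > Line 9/second 17 > Line 4/first 13 > Line 12/first 11 > Line 12/second 10 > Line 4/second 5.
Line 9 first at 25: fill all 20 → 90 left.
Line 14/first (22): +50 → 40 left.
Line 14/second (18): +15 → 25 left.
Line 9/second (17): +20 → 5 left.
5 remain; put them into Line 4 first at 13.
Total = 25×20 + 22×50 + 18×15 + 17×20 + 13×5 = 2275.

2275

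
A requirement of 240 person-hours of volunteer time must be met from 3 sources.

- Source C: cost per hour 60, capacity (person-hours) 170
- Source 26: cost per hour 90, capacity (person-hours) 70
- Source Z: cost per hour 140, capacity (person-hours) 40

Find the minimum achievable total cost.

Fill from the cheapest source first.
Source C (60): use full 170 ; 70 person-hours to go.
Take 70 from Source 26 at 90 ; need 0 more.
Source Z: unused.
Cost = 170×60 + 70×90 = 16500.

16500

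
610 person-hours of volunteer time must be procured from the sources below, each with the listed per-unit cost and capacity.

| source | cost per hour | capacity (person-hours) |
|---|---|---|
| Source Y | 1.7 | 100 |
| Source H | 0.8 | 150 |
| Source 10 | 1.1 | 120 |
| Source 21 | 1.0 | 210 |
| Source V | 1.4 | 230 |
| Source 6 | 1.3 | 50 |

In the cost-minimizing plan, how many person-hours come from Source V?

Fill from the cheapest source first.
Take 150 from Source H at 0.8 ; need 460 more.
Source 21 (1.0): use full 210 ; 250 person-hours to go.
Source 10 at 1.1: take all 120 person-hours ; 130 still needed.
Source 6 (1.3): use full 50 ; 80 person-hours to go.
Take 80 from Source V at 1.4 to finish.
Source Y: unused.

80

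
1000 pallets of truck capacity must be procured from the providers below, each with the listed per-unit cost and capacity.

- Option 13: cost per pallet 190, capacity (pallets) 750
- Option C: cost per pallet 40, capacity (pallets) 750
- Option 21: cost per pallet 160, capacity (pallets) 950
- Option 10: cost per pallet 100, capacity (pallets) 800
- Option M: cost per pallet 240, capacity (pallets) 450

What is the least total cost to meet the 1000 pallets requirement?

Fill from the cheapest provider first.
Take 750 from Option C at 40 → need 250 more.
Option 10 at 100: take 250 of its 800 → requirement met.
Option 21, Option 13, Option M: unused.
Cost = 750×40 + 250×100 = 55000.

55000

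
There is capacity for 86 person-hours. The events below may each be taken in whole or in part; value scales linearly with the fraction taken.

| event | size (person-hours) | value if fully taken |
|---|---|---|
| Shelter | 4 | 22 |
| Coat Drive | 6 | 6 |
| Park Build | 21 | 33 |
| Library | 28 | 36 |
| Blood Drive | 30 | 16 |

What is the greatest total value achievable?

111.4

Rank by value-to-size ratio: Shelter 22/4≈5.5, Park Build 33/21≈1.57, Library 36/28≈1.29, Coat Drive 6/6≈1, Blood Drive 16/30≈0.533.
Shelter: take in full, 4 person-hours for value 22 — 82 left.
Park Build: take in full, 21 person-hours for value 33 — 61 left.
Take all of Library (28 person-hours, value 36) — 33 person-hours left.
Coat Drive: take in full, 6 person-hours for value 6 — 27 left.
Fill the last 27 person-hours with part of Blood Drive: 27/30 of it earns 14.4.
Total value = 111.4.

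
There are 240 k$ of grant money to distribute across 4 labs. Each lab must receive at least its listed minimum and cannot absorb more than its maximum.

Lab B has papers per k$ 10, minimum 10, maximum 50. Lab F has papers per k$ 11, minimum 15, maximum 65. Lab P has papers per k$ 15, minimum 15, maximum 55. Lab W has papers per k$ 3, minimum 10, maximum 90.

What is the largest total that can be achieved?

2250

Meeting every minimum uses 10+15+15+10 = 50 k$, leaving 190.
Rank by papers per k$: Lab P 15 > Lab F 11 > Lab B 10 > Lab W 3.
Lab P: +40 to 55 (cap) ; 150 left.
Lab F: +50 to 65 (cap) ; 100 left.
Lab B takes 40 more to reach its cap of 50 ; 60 left.
Lab W has room for 80 more but only 60 remain, so it gets 70.
Total = 10×50 + 11×65 + 15×55 + 3×70 = 2250.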